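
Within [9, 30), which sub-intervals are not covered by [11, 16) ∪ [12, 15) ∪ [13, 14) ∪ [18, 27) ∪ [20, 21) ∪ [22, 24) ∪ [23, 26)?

Covered (merged): [11, 16), [18, 27).
Uncovered inside [9, 30): [9, 11), [16, 18), [27, 30).

[9, 11) ∪ [16, 18) ∪ [27, 30)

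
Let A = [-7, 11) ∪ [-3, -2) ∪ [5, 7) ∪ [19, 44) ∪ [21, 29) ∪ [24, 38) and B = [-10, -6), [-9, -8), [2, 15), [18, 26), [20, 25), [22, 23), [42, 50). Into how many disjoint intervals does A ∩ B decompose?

4

First set merges to [-7, 11), [19, 44).
Second set merges to [-10, -6), [2, 15), [18, 26), [42, 50).
A ∩ B = [-7, -6), [2, 11), [19, 26), [42, 44).
That is 4 disjoint pieces.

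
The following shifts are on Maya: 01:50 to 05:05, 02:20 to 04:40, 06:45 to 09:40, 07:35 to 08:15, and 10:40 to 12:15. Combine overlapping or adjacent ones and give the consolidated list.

01:50-05:05, 06:45-09:40, 10:40-12:15

02:20-04:40 overlaps/touches 01:50-05:05 → extend to 01:50-05:05.
06:45-09:40 is disjoint → start new block.
07:35-08:15 overlaps/touches 06:45-09:40 → extend to 06:45-09:40.
10:40-12:15 is disjoint → start new block.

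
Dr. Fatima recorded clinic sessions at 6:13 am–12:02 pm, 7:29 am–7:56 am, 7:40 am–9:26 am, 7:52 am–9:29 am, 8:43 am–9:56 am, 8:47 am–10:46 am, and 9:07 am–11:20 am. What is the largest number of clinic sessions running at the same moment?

6

Walk the sorted start/end points keeping a running depth.
The depth first hits 6 at 9:07 am.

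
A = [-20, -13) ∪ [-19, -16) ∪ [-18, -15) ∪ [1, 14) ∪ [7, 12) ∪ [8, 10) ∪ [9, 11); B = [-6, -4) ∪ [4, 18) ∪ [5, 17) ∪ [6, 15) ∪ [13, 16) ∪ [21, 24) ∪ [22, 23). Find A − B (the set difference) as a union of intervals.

A, merged: [-20, -13), [1, 14).
B, merged: [-6, -4), [4, 18), [21, 24).
[-20, -13) is untouched.
[1, 14) with B removed leaves [1, 4).

[-20, -13) ∪ [1, 4)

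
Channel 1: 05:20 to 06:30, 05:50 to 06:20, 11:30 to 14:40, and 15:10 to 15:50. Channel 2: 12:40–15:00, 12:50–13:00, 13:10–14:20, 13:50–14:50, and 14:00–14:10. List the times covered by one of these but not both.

05:20–06:30, 11:30–12:40, 14:40–15:00, 15:10–15:50

Merge the first list: 05:20–06:30, 11:30–14:40, 15:10–15:50.
Merge the second list: 12:40–15:00.
A \ B = 05:20–06:30, 11:30–12:40, 15:10–15:50.
B \ A = 14:40–15:00.
Union of the two gives the symmetric difference.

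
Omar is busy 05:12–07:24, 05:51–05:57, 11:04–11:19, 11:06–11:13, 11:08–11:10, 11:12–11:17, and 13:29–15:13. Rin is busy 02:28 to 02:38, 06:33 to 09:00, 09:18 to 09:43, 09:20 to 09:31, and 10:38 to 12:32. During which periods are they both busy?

First set merges to 05:12–07:24, 11:04–11:19, 13:29–15:13.
Second set merges to 02:28–02:38, 06:33–09:00, 09:18–09:43, 10:38–12:32.
05:12–07:24 ∩ B → 06:33–07:24.
11:04–11:19 ∩ B → 11:04–11:19.
13:29–15:13 meets no B interval.

06:33–07:24, 11:04–11:19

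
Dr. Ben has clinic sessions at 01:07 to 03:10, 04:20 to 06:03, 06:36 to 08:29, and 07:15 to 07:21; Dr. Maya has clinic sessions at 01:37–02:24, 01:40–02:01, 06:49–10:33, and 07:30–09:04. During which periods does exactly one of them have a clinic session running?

A, merged: 01:07–03:10, 04:20–06:03, 06:36–08:29.
B, merged: 01:37–02:24, 06:49–10:33.
Only in the first: 01:07–01:37, 02:24–03:10, 04:20–06:03, 06:36–06:49.
Only in the second: 08:29–10:33.
Together these are the periods covered by exactly one.

01:07–01:37, 02:24–03:10, 04:20–06:03, 06:36–06:49, 08:29–10:33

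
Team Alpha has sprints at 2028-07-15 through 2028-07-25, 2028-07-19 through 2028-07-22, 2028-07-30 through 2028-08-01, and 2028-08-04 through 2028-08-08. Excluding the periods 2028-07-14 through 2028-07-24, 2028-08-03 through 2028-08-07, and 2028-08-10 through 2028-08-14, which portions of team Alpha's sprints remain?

2028-07-25 through 2028-07-25, 2028-07-30 through 2028-08-01, 2028-08-08 through 2028-08-08

A, merged: 2028-07-15 through 2028-07-25, 2028-07-30 through 2028-08-01, 2028-08-04 through 2028-08-08.
2028-07-15 through 2028-07-25 \ B = 2028-07-25 through 2028-07-25.
2028-07-30 through 2028-08-01: nothing removed.
2028-08-04 through 2028-08-08 \ B = 2028-08-08 through 2028-08-08.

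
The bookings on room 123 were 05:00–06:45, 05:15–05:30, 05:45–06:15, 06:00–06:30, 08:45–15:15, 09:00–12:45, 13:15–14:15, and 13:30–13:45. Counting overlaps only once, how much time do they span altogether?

8 h 15 min

Merged: 05:00-06:45, 08:45-15:15.
Lengths: 1 h 45 min + 6 h 30 min = 8 h 15 min.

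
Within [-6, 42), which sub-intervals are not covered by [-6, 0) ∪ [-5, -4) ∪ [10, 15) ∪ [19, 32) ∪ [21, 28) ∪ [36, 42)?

[0, 10) ∪ [15, 19) ∪ [32, 36)

After merging, the occupied span is [-6, 0), [10, 15), [19, 32), [36, 42).
Gaps within [-6, 42): [0, 10), [15, 19), [32, 36).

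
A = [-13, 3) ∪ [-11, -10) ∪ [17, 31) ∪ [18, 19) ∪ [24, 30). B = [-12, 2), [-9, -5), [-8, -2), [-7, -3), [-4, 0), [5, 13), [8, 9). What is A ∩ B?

[-12, 2)

Merge the first list: [-13, 3), [17, 31).
Merge the second list: [-12, 2), [5, 13).
[-13, 3) meets the second set on [-12, 2).
[17, 31): no overlap with the second set.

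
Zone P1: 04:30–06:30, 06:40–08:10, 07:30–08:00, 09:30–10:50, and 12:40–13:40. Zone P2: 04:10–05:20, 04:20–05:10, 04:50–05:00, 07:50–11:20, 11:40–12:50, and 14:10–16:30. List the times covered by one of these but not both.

First set merges to 04:30–06:30, 06:40–08:10, 09:30–10:50, 12:40–13:40.
Second set merges to 04:10–05:20, 07:50–11:20, 11:40–12:50, 14:10–16:30.
A \ B = 05:20–06:30, 06:40–07:50, 12:50–13:40.
B \ A = 04:10–04:30, 08:10–09:30, 10:50–11:20, 11:40–12:40, 14:10–16:30.
Union of the two gives the symmetric difference.

04:10–04:30, 05:20–06:30, 06:40–07:50, 08:10–09:30, 10:50–11:20, 11:40–12:40, 12:50–13:40, 14:10–16:30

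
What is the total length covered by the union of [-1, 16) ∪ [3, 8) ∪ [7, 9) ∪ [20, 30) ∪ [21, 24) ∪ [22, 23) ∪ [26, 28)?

Merged: [-1, 16), [20, 30).
Lengths: 17 + 10 = 27.

27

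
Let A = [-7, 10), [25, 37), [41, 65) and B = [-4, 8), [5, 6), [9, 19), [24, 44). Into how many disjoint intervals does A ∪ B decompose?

B, merged: [-4, 8), [9, 19), [24, 44).
A ∪ B = [-7, 19), [24, 65).
That is 2 disjoint pieces.

2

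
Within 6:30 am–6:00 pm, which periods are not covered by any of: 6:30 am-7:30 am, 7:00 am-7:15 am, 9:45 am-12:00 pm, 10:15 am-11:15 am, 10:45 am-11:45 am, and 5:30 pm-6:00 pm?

7:30 am–9:45 am, 12:00 pm–5:30 pm

Covered (merged): 6:30 am–7:30 am, 9:45 am–12:00 pm, 5:30 pm–6:00 pm.
Complement within 6:30 am–6:00 pm: 7:30 am–9:45 am, 12:00 pm–5:30 pm.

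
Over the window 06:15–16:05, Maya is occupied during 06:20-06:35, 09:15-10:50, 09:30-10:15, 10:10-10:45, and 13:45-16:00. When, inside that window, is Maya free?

06:15–06:20, 06:35–09:15, 10:50–13:45, 16:00–16:05

Covered (merged): 06:20–06:35, 09:15–10:50, 13:45–16:00.
Complement within 06:15–16:05: 06:15–06:20, 06:35–09:15, 10:50–13:45, 16:00–16:05.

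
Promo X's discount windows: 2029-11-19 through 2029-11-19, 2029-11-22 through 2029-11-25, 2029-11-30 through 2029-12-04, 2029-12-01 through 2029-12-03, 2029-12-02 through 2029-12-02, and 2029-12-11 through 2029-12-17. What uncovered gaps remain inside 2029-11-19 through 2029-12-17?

2029-11-20 through 2029-11-21, 2029-11-26 through 2029-11-29, 2029-12-05 through 2029-12-10

After merging, the occupied span is 2029-11-19 through 2029-11-19, 2029-11-22 through 2029-11-25, 2029-11-30 through 2029-12-04, 2029-12-11 through 2029-12-17.
Uncovered inside 2029-11-19 through 2029-12-17: 2029-11-20 through 2029-11-21, 2029-11-26 through 2029-11-29, 2029-12-05 through 2029-12-10.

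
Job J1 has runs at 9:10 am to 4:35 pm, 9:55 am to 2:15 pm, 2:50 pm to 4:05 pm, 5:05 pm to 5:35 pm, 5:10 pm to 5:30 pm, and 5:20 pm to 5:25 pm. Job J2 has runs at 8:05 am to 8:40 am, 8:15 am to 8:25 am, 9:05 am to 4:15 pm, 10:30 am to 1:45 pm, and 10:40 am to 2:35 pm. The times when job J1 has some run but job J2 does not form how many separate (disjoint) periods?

2

Merge the first list: 9:10 am-4:35 pm, 5:05 pm-5:35 pm.
Merge the second list: 8:05 am-8:40 am, 9:05 am-4:15 pm.
A \ B = 4:15 pm-4:35 pm, 5:05 pm-5:35 pm.
That is 2 disjoint pieces.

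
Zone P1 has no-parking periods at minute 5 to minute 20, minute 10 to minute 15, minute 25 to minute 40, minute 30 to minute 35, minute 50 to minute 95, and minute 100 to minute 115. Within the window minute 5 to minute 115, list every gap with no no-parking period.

After merging, the occupied span is minute 5 to minute 20, minute 25 to minute 40, minute 50 to minute 95, minute 100 to minute 115.
Uncovered inside minute 5 to minute 115: minute 20 to minute 25, minute 40 to minute 50, minute 95 to minute 100.

minute 20 to minute 25, minute 40 to minute 50, minute 95 to minute 100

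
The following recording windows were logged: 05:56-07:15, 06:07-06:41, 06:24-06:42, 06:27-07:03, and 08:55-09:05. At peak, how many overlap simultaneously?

4

Sweep endpoints in order; track running count of active intervals.
Peak of 4 reached at 06:27.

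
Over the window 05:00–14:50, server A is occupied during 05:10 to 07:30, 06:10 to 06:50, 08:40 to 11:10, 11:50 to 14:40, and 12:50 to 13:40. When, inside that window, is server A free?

Covered (merged): 05:10–07:30, 08:40–11:10, 11:50–14:40.
Uncovered inside 05:00–14:50: 05:00–05:10, 07:30–08:40, 11:10–11:50, 14:40–14:50.

05:00–05:10, 07:30–08:40, 11:10–11:50, 14:40–14:50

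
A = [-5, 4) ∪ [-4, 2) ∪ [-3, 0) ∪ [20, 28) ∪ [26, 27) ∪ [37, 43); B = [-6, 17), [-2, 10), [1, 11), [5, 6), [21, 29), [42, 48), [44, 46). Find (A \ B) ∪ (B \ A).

[-6, -5) ∪ [4, 17) ∪ [20, 21) ∪ [28, 29) ∪ [37, 42) ∪ [43, 48)

A, merged: [-5, 4), [20, 28), [37, 43).
B, merged: [-6, 17), [21, 29), [42, 48).
Only in the first: [20, 21), [37, 42).
Only in the second: [-6, -5), [4, 17), [28, 29), [43, 48).
Together these are the periods covered by exactly one.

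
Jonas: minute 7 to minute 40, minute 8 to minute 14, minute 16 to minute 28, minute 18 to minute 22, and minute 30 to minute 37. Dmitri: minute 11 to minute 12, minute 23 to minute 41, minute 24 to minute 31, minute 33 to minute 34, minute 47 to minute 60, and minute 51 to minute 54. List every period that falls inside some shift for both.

minute 11 to minute 12, minute 23 to minute 40

Merge the first list: minute 7 to minute 40.
Merge the second list: minute 11 to minute 12, minute 23 to minute 41, minute 47 to minute 60.
minute 7 to minute 40 overlaps B on minute 11 to minute 12, minute 23 to minute 40.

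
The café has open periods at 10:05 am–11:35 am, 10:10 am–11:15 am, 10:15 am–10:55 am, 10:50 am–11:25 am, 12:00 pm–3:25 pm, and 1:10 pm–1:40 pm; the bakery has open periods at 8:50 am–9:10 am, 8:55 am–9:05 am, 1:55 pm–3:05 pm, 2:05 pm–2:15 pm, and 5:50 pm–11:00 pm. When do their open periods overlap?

Merge the first list: 10:05 am–11:35 am, 12:00 pm–3:25 pm.
Merge the second list: 8:50 am–9:10 am, 1:55 pm–3:05 pm, 5:50 pm–11:00 pm.
10:05 am–11:35 am falls entirely outside B.
12:00 pm–3:25 pm overlaps B on 1:55 pm–3:05 pm.

1:55 pm–3:05 pm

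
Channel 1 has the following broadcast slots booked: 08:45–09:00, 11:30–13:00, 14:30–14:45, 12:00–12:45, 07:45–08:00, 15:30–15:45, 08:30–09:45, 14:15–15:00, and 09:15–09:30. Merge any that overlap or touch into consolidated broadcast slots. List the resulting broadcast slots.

Sort by start: 07:45–08:00, 08:30–09:45, 08:45–09:00, 09:15–09:30, 11:30–13:00, 12:00–12:45, 14:15–15:00, 14:30–14:45, 15:30–15:45.
08:30–09:45 is disjoint → start new block.
08:45–09:00 overlaps/touches 08:30–09:45 → extend to 08:30–09:45.
09:15–09:30 overlaps/touches 08:30–09:45 → extend to 08:30–09:45.
11:30–13:00 is disjoint → start new block.
12:00–12:45 overlaps/touches 11:30–13:00 → extend to 11:30–13:00.
14:15–15:00 is disjoint → start new block.
14:30–14:45 overlaps/touches 14:15–15:00 → extend to 14:15–15:00.
15:30–15:45 is disjoint → start new block.

07:45–08:00, 08:30–09:45, 11:30–13:00, 14:15–15:00, 15:30–15:45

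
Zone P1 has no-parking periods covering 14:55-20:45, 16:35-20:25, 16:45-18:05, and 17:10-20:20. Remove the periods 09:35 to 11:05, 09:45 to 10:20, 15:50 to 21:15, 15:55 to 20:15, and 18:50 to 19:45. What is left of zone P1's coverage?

First set merges to 14:55–20:45.
Second set merges to 09:35–11:05, 15:50–21:15.
14:55–20:45 \ B = 14:55–15:50.

14:55–15:50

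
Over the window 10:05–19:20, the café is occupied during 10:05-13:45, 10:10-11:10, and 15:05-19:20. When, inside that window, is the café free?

13:45–15:05

After merging, the occupied span is 10:05–13:45, 15:05–19:20.
Gaps within 10:05–19:20: 13:45–15:05.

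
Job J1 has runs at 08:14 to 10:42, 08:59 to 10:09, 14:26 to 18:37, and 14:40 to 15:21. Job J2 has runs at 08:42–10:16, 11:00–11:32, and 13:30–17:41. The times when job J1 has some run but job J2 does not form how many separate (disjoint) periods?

3

Merge the first list: 08:14–10:42, 14:26–18:37.
A \ B = 08:14–08:42, 10:16–10:42, 17:41–18:37.
That is 3 disjoint pieces.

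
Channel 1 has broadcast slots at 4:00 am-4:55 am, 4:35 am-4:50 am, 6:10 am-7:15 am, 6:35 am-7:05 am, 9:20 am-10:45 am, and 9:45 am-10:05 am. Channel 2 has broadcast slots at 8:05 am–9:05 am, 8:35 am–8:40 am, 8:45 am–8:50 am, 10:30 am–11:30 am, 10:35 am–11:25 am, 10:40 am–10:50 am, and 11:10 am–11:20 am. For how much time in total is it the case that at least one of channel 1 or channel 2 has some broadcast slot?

First set merges to 4:00 am–4:55 am, 6:10 am–7:15 am, 9:20 am–10:45 am.
Second set merges to 8:05 am–9:05 am, 10:30 am–11:30 am.
A ∪ B = 4:00 am–4:55 am, 6:10 am–7:15 am, 8:05 am–9:05 am, 9:20 am–11:30 am.
Total: 55 min + 1 h 5 min + 1 h + 2 h 10 min = 5 h 10 min.

5 h 10 min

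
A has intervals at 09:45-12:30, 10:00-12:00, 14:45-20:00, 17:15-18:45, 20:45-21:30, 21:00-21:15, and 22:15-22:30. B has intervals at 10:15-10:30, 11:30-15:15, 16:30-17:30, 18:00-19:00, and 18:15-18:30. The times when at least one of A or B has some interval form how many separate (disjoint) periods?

Merge the first list: 09:45-12:30, 14:45-20:00, 20:45-21:30, 22:15-22:30.
Merge the second list: 10:15-10:30, 11:30-15:15, 16:30-17:30, 18:00-19:00.
A ∪ B = 09:45-20:00, 20:45-21:30, 22:15-22:30.
That is 3 disjoint pieces.

3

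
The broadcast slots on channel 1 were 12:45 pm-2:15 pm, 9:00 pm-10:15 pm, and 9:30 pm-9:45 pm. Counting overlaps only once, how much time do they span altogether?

Merged: 12:45 pm-2:15 pm, 9:00 pm-10:15 pm.
Lengths: 1 h 30 min + 1 h 15 min = 2 h 45 min.

2 h 45 min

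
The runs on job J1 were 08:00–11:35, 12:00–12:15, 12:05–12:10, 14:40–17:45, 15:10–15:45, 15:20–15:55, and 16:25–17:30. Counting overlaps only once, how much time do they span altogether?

6 h 55 min

Merged: 08:00–11:35, 12:00–12:15, 14:40–17:45.
Lengths: 3 h 35 min + 15 min + 3 h 5 min = 6 h 55 min.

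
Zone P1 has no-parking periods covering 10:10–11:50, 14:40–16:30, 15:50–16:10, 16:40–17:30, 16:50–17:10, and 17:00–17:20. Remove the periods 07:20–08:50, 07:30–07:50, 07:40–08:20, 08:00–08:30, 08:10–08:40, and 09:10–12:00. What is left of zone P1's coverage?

14:40–16:30, 16:40–17:30

A, merged: 10:10–11:50, 14:40–16:30, 16:40–17:30.
B, merged: 07:20–08:50, 09:10–12:00.
10:10–11:50 lies entirely inside B → drops out.
14:40–16:30 is untouched.
16:40–17:30 is untouched.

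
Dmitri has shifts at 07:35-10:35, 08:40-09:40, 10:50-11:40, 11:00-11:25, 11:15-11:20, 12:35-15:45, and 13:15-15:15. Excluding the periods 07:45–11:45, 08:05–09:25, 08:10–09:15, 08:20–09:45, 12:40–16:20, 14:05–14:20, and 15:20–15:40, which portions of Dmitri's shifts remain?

A, merged: 07:35–10:35, 10:50–11:40, 12:35–15:45.
B, merged: 07:45–11:45, 12:40–16:20.
07:35–10:35 \ B = 07:35–07:45.
10:50–11:40: entirely removed.
12:35–15:45 \ B = 12:35–12:40.

07:35–07:45, 12:35–12:40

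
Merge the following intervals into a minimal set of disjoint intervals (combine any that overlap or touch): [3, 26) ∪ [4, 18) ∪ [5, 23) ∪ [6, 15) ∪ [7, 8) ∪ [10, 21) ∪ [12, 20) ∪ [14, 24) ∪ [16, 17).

[3, 26)

[4, 18) overlaps/touches [3, 26) → extend to [3, 26).
[5, 23) overlaps/touches [3, 26) → extend to [3, 26).
[6, 15) overlaps/touches [3, 26) → extend to [3, 26).
[7, 8) overlaps/touches [3, 26) → extend to [3, 26).
[10, 21) overlaps/touches [3, 26) → extend to [3, 26).
[12, 20) overlaps/touches [3, 26) → extend to [3, 26).
[14, 24) overlaps/touches [3, 26) → extend to [3, 26).
[16, 17) overlaps/touches [3, 26) → extend to [3, 26).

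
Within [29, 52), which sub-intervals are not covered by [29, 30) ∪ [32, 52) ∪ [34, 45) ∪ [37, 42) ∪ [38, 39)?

[30, 32)

After merging, the occupied span is [29, 30), [32, 52).
Gaps within [29, 52): [30, 32).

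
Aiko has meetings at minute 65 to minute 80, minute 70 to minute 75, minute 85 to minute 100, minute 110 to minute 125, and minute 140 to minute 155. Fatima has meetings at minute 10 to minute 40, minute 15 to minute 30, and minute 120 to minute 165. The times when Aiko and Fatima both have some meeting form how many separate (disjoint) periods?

Merge the first list: minute 65 to minute 80, minute 85 to minute 100, minute 110 to minute 125, minute 140 to minute 155.
Merge the second list: minute 10 to minute 40, minute 120 to minute 165.
A ∩ B = minute 120 to minute 125, minute 140 to minute 155.
That is 2 disjoint pieces.

2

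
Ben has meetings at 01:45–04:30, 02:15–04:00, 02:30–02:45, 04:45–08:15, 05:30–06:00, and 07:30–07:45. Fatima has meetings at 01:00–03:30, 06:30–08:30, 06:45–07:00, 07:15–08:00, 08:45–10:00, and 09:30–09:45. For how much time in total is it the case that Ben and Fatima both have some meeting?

Merge the first list: 01:45-04:30, 04:45-08:15.
Merge the second list: 01:00-03:30, 06:30-08:30, 08:45-10:00.
A ∩ B = 01:45-03:30, 06:30-08:15.
Total: 1 h 45 min + 1 h 45 min = 3 h 30 min.

3 h 30 min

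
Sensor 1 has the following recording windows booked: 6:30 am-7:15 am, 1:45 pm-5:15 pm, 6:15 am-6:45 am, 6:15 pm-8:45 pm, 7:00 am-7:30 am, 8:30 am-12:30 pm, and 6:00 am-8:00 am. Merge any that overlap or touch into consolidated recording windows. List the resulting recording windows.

6:00 am-8:00 am, 8:30 am-12:30 pm, 1:45 pm-5:15 pm, 6:15 pm-8:45 pm

Sort by start: 6:00 am-8:00 am, 6:15 am-6:45 am, 6:30 am-7:15 am, 7:00 am-7:30 am, 8:30 am-12:30 pm, 1:45 pm-5:15 pm, 6:15 pm-8:45 pm.
6:15 am-6:45 am overlaps/touches 6:00 am-8:00 am → extend to 6:00 am-8:00 am.
6:30 am-7:15 am overlaps/touches 6:00 am-8:00 am → extend to 6:00 am-8:00 am.
7:00 am-7:30 am overlaps/touches 6:00 am-8:00 am → extend to 6:00 am-8:00 am.
8:30 am-12:30 pm is disjoint → start new block.
1:45 pm-5:15 pm is disjoint → start new block.
6:15 pm-8:45 pm is disjoint → start new block.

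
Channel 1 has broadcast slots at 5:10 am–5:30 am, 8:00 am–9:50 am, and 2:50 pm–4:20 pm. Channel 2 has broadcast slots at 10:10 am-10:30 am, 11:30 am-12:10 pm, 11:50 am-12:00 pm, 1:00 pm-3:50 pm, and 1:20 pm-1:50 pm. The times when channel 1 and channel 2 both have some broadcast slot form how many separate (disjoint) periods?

Merge the second list: 10:10 am–10:30 am, 11:30 am–12:10 pm, 1:00 pm–3:50 pm.
A ∩ B = 2:50 pm–3:50 pm.
That is 1 disjoint piece.

1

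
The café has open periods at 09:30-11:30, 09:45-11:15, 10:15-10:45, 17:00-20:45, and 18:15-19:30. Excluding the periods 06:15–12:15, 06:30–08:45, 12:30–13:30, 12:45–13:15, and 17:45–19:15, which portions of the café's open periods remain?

17:00–17:45, 19:15–20:45

First set merges to 09:30–11:30, 17:00–20:45.
Second set merges to 06:15–12:15, 12:30–13:30, 17:45–19:15.
09:30–11:30: entirely removed.
17:00–20:45 \ B = 17:00–17:45, 19:15–20:45.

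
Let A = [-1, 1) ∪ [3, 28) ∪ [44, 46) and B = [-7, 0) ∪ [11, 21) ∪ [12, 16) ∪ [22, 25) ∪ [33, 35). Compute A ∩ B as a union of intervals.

[-1, 0) ∪ [11, 21) ∪ [22, 25)

Merge the second list: [-7, 0), [11, 21), [22, 25), [33, 35).
[-1, 1) meets the second set on [-1, 0).
[3, 28) meets the second set on [11, 21), [22, 25).
[44, 46): no overlap with the second set.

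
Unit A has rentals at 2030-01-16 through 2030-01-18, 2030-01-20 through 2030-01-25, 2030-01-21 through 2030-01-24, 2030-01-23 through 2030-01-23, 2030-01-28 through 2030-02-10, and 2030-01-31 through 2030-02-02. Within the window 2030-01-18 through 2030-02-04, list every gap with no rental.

The merged coverage is 2030-01-16 through 2030-01-18, 2030-01-20 through 2030-01-25, 2030-01-28 through 2030-02-10.
Complement within 2030-01-18 through 2030-02-04: 2030-01-19 through 2030-01-19, 2030-01-26 through 2030-01-27.

2030-01-19 through 2030-01-19, 2030-01-26 through 2030-01-27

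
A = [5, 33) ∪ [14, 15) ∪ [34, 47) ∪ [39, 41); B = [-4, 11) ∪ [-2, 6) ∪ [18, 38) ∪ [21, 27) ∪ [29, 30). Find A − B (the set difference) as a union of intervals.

[11, 18) ∪ [38, 47)

Merge the first list: [5, 33), [34, 47).
Merge the second list: [-4, 11), [18, 38).
[5, 33) \ B = [11, 18).
[34, 47) \ B = [38, 47).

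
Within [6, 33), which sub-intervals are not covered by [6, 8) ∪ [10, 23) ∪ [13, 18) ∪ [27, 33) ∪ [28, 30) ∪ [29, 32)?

[8, 10) ∪ [23, 27)

Covered (merged): [6, 8), [10, 23), [27, 33).
Complement within [6, 33): [8, 10), [23, 27).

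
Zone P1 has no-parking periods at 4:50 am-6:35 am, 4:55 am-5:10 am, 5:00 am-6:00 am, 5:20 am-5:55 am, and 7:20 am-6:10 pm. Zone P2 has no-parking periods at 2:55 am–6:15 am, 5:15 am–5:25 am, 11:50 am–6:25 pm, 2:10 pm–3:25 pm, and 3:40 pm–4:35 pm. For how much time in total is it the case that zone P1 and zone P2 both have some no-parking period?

A, merged: 4:50 am–6:35 am, 7:20 am–6:10 pm.
B, merged: 2:55 am–6:15 am, 11:50 am–6:25 pm.
A ∩ B = 4:50 am–6:15 am, 11:50 am–6:10 pm.
Total: 1 h 25 min + 6 h 20 min = 7 h 45 min.

7 h 45 min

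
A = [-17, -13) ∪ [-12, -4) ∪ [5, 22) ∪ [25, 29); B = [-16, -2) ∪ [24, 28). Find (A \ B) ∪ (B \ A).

A \ B = [-17, -16), [5, 22), [28, 29).
B \ A = [-13, -12), [-4, -2), [24, 25).
Union of the two gives the symmetric difference.

[-17, -16) ∪ [-13, -12) ∪ [-4, -2) ∪ [5, 22) ∪ [24, 25) ∪ [28, 29)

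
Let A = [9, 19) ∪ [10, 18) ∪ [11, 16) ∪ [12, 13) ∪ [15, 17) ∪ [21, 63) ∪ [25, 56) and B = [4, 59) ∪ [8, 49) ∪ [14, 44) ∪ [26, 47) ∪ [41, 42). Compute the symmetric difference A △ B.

A, merged: [9, 19), [21, 63).
B, merged: [4, 59).
A \ B = [59, 63).
B \ A = [4, 9), [19, 21).
Union of the two gives the symmetric difference.

[4, 9) ∪ [19, 21) ∪ [59, 63)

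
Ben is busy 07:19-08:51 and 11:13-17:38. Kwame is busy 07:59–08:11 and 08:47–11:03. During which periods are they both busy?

07:19–08:51 meets the second set on 07:59–08:11, 08:47–08:51.
11:13–17:38: no overlap with the second set.

07:59–08:11, 08:47–08:51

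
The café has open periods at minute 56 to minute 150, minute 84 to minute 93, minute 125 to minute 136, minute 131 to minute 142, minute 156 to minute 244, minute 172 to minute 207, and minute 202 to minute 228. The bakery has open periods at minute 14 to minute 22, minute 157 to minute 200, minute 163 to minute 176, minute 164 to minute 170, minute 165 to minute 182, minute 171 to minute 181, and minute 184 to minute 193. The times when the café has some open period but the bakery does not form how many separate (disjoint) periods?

3

First set merges to minute 56 to minute 150, minute 156 to minute 244.
Second set merges to minute 14 to minute 22, minute 157 to minute 200.
A \ B = minute 56 to minute 150, minute 156 to minute 157, minute 200 to minute 244.
That is 3 disjoint pieces.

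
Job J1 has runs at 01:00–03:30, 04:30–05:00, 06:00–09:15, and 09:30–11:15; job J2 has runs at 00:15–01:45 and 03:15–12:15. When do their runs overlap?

01:00-01:45, 03:15-03:30, 04:30-05:00, 06:00-09:15, 09:30-11:15

01:00-03:30 meets the second set on 01:00-01:45, 03:15-03:30.
04:30-05:00 meets the second set on 04:30-05:00.
06:00-09:15 meets the second set on 06:00-09:15.
09:30-11:15 meets the second set on 09:30-11:15.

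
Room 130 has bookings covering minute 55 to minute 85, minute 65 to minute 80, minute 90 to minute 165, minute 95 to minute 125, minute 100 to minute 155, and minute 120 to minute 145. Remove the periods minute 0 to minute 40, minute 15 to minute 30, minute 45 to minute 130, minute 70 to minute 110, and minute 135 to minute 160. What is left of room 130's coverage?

minute 130 to minute 135, minute 160 to minute 165

Merge the first list: minute 55 to minute 85, minute 90 to minute 165.
Merge the second list: minute 0 to minute 40, minute 45 to minute 130, minute 135 to minute 160.
minute 55 to minute 85: entirely removed.
minute 90 to minute 165 \ B = minute 130 to minute 135, minute 160 to minute 165.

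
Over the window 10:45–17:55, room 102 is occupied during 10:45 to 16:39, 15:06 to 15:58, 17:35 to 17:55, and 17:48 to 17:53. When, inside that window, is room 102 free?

16:39-17:35

After merging, the occupied span is 10:45-16:39, 17:35-17:55.
Complement within 10:45-17:55: 16:39-17:35.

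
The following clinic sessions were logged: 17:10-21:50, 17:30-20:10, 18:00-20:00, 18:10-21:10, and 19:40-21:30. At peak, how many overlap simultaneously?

Walk the sorted start/end points keeping a running depth.
The depth first hits 5 at 19:40.

5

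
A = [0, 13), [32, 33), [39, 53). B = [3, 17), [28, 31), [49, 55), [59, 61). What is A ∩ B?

[3, 13) ∪ [49, 53)

[0, 13) overlaps B on [3, 13).
[32, 33) falls entirely outside B.
[39, 53) overlaps B on [49, 53).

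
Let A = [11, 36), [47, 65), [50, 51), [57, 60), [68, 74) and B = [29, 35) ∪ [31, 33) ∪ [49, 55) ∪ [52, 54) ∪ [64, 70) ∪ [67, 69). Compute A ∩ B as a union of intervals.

Merge the first list: [11, 36), [47, 65), [68, 74).
Merge the second list: [29, 35), [49, 55), [64, 70).
[11, 36) ∩ B → [29, 35).
[47, 65) ∩ B → [49, 55), [64, 65).
[68, 74) ∩ B → [68, 70).

[29, 35) ∪ [49, 55) ∪ [64, 65) ∪ [68, 70)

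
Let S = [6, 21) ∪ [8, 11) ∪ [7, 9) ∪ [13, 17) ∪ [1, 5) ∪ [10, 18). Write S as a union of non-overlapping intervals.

[1, 5) ∪ [6, 21)

Sort by start: [1, 5), [6, 21), [7, 9), [8, 11), [10, 18), [13, 17).
[6, 21) is disjoint → start new block.
[7, 9) overlaps/touches [6, 21) → extend to [6, 21).
[8, 11) overlaps/touches [6, 21) → extend to [6, 21).
[10, 18) overlaps/touches [6, 21) → extend to [6, 21).
[13, 17) overlaps/touches [6, 21) → extend to [6, 21).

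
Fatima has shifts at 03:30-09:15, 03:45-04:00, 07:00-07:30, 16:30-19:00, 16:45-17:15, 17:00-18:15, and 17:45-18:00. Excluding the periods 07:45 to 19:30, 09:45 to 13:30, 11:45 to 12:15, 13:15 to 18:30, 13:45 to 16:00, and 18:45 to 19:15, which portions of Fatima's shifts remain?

Merge the first list: 03:30-09:15, 16:30-19:00.
Merge the second list: 07:45-19:30.
03:30-09:15 \ B = 03:30-07:45.
16:30-19:00: entirely removed.

03:30-07:45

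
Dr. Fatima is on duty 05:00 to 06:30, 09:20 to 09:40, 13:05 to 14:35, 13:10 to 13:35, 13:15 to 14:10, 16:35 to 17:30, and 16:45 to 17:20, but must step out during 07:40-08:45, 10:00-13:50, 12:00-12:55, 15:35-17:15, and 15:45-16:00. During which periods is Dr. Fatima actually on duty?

Merge the first list: 05:00–06:30, 09:20–09:40, 13:05–14:35, 16:35–17:30.
Merge the second list: 07:40–08:45, 10:00–13:50, 15:35–17:15.
05:00–06:30: nothing removed.
09:20–09:40: nothing removed.
13:05–14:35 \ B = 13:50–14:35.
16:35–17:30 \ B = 17:15–17:30.

05:00–06:30, 09:20–09:40, 13:50–14:35, 17:15–17:30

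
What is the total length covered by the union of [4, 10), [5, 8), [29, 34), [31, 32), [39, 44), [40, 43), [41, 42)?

16

Merged: [4, 10), [29, 34), [39, 44).
Lengths: 6 + 5 + 5 = 16.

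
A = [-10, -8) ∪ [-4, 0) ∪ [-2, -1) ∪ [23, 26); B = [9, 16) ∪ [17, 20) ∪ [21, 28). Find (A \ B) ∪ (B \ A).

[-10, -8) ∪ [-4, 0) ∪ [9, 16) ∪ [17, 20) ∪ [21, 23) ∪ [26, 28)

First set merges to [-10, -8), [-4, 0), [23, 26).
A \ B = [-10, -8), [-4, 0).
B \ A = [9, 16), [17, 20), [21, 23), [26, 28).
Union of the two gives the symmetric difference.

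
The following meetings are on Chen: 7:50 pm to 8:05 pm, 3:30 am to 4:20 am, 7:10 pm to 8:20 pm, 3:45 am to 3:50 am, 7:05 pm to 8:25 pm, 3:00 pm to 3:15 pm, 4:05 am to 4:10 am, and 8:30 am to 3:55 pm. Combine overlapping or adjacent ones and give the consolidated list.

Sort by start: 3:30 am–4:20 am, 3:45 am–3:50 am, 4:05 am–4:10 am, 8:30 am–3:55 pm, 3:00 pm–3:15 pm, 7:05 pm–8:25 pm, 7:10 pm–8:20 pm, 7:50 pm–8:05 pm.
3:45 am–3:50 am overlaps/touches 3:30 am–4:20 am → extend to 3:30 am–4:20 am.
4:05 am–4:10 am overlaps/touches 3:30 am–4:20 am → extend to 3:30 am–4:20 am.
8:30 am–3:55 pm is disjoint → start new block.
3:00 pm–3:15 pm overlaps/touches 8:30 am–3:55 pm → extend to 8:30 am–3:55 pm.
7:05 pm–8:25 pm is disjoint → start new block.
7:10 pm–8:20 pm overlaps/touches 7:05 pm–8:25 pm → extend to 7:05 pm–8:25 pm.
7:50 pm–8:05 pm overlaps/touches 7:05 pm–8:25 pm → extend to 7:05 pm–8:25 pm.

3:30 am–4:20 am, 8:30 am–3:55 pm, 7:05 pm–8:25 pm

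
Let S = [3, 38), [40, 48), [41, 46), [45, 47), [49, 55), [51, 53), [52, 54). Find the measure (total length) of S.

49

Merged: [3, 38), [40, 48), [49, 55).
Lengths: 35 + 8 + 6 = 49.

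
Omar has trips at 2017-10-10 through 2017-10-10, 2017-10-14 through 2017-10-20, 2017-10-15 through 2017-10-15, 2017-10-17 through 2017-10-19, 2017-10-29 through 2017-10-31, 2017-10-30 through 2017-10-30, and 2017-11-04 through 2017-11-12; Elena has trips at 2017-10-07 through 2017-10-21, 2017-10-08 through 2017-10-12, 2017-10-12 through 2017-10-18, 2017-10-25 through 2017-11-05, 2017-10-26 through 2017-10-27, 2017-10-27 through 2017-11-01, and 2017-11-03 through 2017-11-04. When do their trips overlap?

2017-10-10 through 2017-10-10, 2017-10-14 through 2017-10-20, 2017-10-29 through 2017-10-31, 2017-11-04 through 2017-11-05

First set merges to 2017-10-10 through 2017-10-10, 2017-10-14 through 2017-10-20, 2017-10-29 through 2017-10-31, 2017-11-04 through 2017-11-12.
Second set merges to 2017-10-07 through 2017-10-21, 2017-10-25 through 2017-11-05.
2017-10-10 through 2017-10-10 overlaps B on 2017-10-10 through 2017-10-10.
2017-10-14 through 2017-10-20 overlaps B on 2017-10-14 through 2017-10-20.
2017-10-29 through 2017-10-31 overlaps B on 2017-10-29 through 2017-10-31.
2017-11-04 through 2017-11-12 overlaps B on 2017-11-04 through 2017-11-05.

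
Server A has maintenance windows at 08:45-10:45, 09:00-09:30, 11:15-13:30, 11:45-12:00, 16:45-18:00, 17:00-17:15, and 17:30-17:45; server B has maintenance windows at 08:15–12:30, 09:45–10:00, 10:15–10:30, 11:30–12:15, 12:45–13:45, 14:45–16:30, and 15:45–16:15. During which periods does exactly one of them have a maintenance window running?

08:15-08:45, 10:45-11:15, 12:30-12:45, 13:30-13:45, 14:45-16:30, 16:45-18:00

Merge the first list: 08:45-10:45, 11:15-13:30, 16:45-18:00.
Merge the second list: 08:15-12:30, 12:45-13:45, 14:45-16:30.
A but not B: 12:30-12:45, 16:45-18:00.
B but not A: 08:15-08:45, 10:45-11:15, 13:30-13:45, 14:45-16:30.
Combining gives A △ B.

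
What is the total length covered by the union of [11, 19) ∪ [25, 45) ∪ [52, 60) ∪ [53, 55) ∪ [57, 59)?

Merged: [11, 19), [25, 45), [52, 60).
Lengths: 8 + 20 + 8 = 36.

36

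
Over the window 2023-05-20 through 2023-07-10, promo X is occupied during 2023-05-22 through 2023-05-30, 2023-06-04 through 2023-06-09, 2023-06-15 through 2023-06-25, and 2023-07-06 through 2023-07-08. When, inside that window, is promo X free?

2023-05-20 through 2023-05-21, 2023-05-31 through 2023-06-03, 2023-06-10 through 2023-06-14, 2023-06-26 through 2023-07-05, 2023-07-09 through 2023-07-10

After merging, the occupied span is 2023-05-22 through 2023-05-30, 2023-06-04 through 2023-06-09, 2023-06-15 through 2023-06-25, 2023-07-06 through 2023-07-08.
Uncovered inside 2023-05-20 through 2023-07-10: 2023-05-20 through 2023-05-21, 2023-05-31 through 2023-06-03, 2023-06-10 through 2023-06-14, 2023-06-26 through 2023-07-05, 2023-07-09 through 2023-07-10.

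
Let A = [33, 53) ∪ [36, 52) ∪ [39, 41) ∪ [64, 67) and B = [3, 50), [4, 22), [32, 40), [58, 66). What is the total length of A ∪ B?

A, merged: [33, 53), [64, 67).
B, merged: [3, 50), [58, 66).
A ∪ B = [3, 53), [58, 67).
Total: 50 + 9 = 59.

59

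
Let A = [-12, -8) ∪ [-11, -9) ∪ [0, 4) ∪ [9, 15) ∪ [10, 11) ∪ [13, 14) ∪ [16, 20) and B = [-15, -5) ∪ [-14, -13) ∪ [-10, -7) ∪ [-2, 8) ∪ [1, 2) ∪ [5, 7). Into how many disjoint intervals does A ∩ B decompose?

2

Merge the first list: [-12, -8), [0, 4), [9, 15), [16, 20).
Merge the second list: [-15, -5), [-2, 8).
A ∩ B = [-12, -8), [0, 4).
That is 2 disjoint pieces.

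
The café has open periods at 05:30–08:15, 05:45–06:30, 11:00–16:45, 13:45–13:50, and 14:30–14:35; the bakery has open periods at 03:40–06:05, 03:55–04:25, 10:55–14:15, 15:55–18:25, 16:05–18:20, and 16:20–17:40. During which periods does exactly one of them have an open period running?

Merge the first list: 05:30-08:15, 11:00-16:45.
Merge the second list: 03:40-06:05, 10:55-14:15, 15:55-18:25.
A but not B: 06:05-08:15, 14:15-15:55.
B but not A: 03:40-05:30, 10:55-11:00, 16:45-18:25.
Combining gives A △ B.

03:40-05:30, 06:05-08:15, 10:55-11:00, 14:15-15:55, 16:45-18:25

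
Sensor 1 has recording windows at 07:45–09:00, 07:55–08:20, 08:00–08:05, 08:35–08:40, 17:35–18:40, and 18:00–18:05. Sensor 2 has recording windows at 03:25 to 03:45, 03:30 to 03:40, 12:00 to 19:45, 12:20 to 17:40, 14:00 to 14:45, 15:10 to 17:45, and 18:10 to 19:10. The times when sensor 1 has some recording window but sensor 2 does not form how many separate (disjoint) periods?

First set merges to 07:45–09:00, 17:35–18:40.
Second set merges to 03:25–03:45, 12:00–19:45.
A \ B = 07:45–09:00.
That is 1 disjoint piece.

1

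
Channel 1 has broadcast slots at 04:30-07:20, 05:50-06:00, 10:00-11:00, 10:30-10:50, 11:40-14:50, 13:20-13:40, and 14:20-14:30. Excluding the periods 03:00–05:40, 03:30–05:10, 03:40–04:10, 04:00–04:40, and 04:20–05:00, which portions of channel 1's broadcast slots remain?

05:40–07:20, 10:00–11:00, 11:40–14:50

A, merged: 04:30–07:20, 10:00–11:00, 11:40–14:50.
B, merged: 03:00–05:40.
04:30–07:20 \ B = 05:40–07:20.
10:00–11:00: nothing removed.
11:40–14:50: nothing removed.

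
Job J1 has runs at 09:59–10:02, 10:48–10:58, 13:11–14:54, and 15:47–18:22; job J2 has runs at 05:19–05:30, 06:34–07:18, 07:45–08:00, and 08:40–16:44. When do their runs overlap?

09:59-10:02, 10:48-10:58, 13:11-14:54, 15:47-16:44

09:59-10:02 meets the second set on 09:59-10:02.
10:48-10:58 meets the second set on 10:48-10:58.
13:11-14:54 meets the second set on 13:11-14:54.
15:47-18:22 meets the second set on 15:47-16:44.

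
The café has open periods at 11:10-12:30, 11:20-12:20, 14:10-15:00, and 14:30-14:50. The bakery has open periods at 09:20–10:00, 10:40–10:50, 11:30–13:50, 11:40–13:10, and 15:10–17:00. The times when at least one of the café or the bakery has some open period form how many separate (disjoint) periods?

5

A, merged: 11:10–12:30, 14:10–15:00.
B, merged: 09:20–10:00, 10:40–10:50, 11:30–13:50, 15:10–17:00.
A ∪ B = 09:20–10:00, 10:40–10:50, 11:10–13:50, 14:10–15:00, 15:10–17:00.
That is 5 disjoint pieces.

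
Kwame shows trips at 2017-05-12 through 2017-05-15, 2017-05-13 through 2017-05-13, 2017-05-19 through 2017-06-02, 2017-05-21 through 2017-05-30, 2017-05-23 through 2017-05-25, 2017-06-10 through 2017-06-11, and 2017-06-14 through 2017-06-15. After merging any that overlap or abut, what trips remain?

2017-05-12 through 2017-05-15, 2017-05-19 through 2017-06-02, 2017-06-10 through 2017-06-11, 2017-06-14 through 2017-06-15

2017-05-13 through 2017-05-13 overlaps/touches 2017-05-12 through 2017-05-15 → extend to 2017-05-12 through 2017-05-15.
2017-05-19 through 2017-06-02 is disjoint → start new block.
2017-05-21 through 2017-05-30 overlaps/touches 2017-05-19 through 2017-06-02 → extend to 2017-05-19 through 2017-06-02.
2017-05-23 through 2017-05-25 overlaps/touches 2017-05-19 through 2017-06-02 → extend to 2017-05-19 through 2017-06-02.
2017-06-10 through 2017-06-11 is disjoint → start new block.
2017-06-14 through 2017-06-15 is disjoint → start new block.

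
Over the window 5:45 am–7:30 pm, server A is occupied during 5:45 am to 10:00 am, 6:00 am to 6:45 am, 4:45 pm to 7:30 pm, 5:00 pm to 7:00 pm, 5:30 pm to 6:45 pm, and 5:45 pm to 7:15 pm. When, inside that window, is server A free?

10:00 am–4:45 pm

After merging, the occupied span is 5:45 am–10:00 am, 4:45 pm–7:30 pm.
Gaps within 5:45 am–7:30 pm: 10:00 am–4:45 pm.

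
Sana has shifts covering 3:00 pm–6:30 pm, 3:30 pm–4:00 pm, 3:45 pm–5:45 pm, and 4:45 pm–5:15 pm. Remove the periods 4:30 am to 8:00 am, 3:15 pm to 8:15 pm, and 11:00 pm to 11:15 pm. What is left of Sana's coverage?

First set merges to 3:00 pm–6:30 pm.
3:00 pm–6:30 pm minus B → 3:00 pm–3:15 pm.

3:00 pm–3:15 pm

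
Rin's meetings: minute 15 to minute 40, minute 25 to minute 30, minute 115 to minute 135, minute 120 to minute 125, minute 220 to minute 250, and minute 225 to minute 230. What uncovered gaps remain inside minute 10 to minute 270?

minute 10 to minute 15, minute 40 to minute 115, minute 135 to minute 220, minute 250 to minute 270

The merged coverage is minute 15 to minute 40, minute 115 to minute 135, minute 220 to minute 250.
Uncovered inside minute 10 to minute 270: minute 10 to minute 15, minute 40 to minute 115, minute 135 to minute 220, minute 250 to minute 270.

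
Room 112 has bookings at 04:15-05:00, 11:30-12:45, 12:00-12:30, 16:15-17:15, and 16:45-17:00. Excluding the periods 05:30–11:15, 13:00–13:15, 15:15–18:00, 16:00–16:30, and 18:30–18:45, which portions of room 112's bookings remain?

04:15–05:00, 11:30–12:45

Merge the first list: 04:15–05:00, 11:30–12:45, 16:15–17:15.
Merge the second list: 05:30–11:15, 13:00–13:15, 15:15–18:00, 18:30–18:45.
04:15–05:00: no B overlap → unchanged.
11:30–12:45: no B overlap → unchanged.
16:15–17:15: fully covered by B → removed.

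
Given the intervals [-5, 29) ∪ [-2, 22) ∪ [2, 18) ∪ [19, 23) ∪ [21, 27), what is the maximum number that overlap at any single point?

Walk the sorted start/end points keeping a running depth.
The depth first hits 4 at 21.

4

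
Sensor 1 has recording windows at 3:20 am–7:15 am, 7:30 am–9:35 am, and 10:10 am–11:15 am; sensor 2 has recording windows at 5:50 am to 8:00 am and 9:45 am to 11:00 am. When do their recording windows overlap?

3:20 am–7:15 am ∩ B → 5:50 am–7:15 am.
7:30 am–9:35 am ∩ B → 7:30 am–8:00 am.
10:10 am–11:15 am ∩ B → 10:10 am–11:00 am.

5:50 am–7:15 am, 7:30 am–8:00 am, 10:10 am–11:00 am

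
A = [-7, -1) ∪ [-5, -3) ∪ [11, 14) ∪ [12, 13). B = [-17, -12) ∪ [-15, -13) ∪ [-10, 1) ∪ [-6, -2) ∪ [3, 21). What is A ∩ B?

First set merges to [-7, -1), [11, 14).
Second set merges to [-17, -12), [-10, 1), [3, 21).
[-7, -1) overlaps B on [-7, -1).
[11, 14) overlaps B on [11, 14).

[-7, -1) ∪ [11, 14)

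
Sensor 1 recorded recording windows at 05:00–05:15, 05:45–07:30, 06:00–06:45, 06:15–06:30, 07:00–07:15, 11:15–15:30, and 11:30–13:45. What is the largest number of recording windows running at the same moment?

Sweep endpoints in order; track running count of active intervals.
Peak of 3 reached at 06:15.

3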